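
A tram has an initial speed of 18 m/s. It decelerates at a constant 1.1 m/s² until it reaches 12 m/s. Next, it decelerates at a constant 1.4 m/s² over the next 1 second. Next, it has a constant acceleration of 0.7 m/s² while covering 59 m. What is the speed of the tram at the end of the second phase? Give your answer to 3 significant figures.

10.6 m/s

Phase 1 (decelerating): v₀ = 18.0 m/s, a = -1.1 m/s².
v = v₀ + at → t = (12 − 18.0) / -1.1 = 5.45 s
v² = v₀² + 2aΔx → Δx = (12² − 18.0²)/(2·-1.1) = 81.8 m

Phase 2 (decelerating): v₀ = 12.0 m/s, a = -1.4 m/s².
v = v₀ + at = 12.0 + (-1.4)(1) = 10.6 m/s
Δx = v₀t + ½at² = 12.0·1 + 0.5·-1.4·1² = 11.3 m
Speed at end of phase 2 = 10.6 m/s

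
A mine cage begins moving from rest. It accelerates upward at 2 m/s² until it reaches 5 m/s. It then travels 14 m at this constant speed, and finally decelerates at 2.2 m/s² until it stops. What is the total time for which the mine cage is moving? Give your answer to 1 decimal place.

Phase 1 (accelerating): v₀ = 0 m/s, a = 2 m/s².
v = v₀ + at → t = (5 − 0) / 2 = 2.50 s
v² = v₀² + 2aΔx → Δx = (5² − 0²)/(2·2) = 6.25 m

Phase 2 (constant speed): v₀ = 5.00 m/s, a = 0 m/s².
Constant speed: t = d/v = 14/5.00 = 2.80 s

Phase 3 (decelerating): v₀ = 5.00 m/s, a = -2.2 m/s².
v = v₀ + at → t = (0 − 5.00) / -2.2 = 2.27 s
v² = v₀² + 2aΔx → Δx = (0² − 5.00²)/(2·-2.2) = 5.68 m
Total time = 2.50 + 2.80 + 2.27 = 7.57 s

7.6 s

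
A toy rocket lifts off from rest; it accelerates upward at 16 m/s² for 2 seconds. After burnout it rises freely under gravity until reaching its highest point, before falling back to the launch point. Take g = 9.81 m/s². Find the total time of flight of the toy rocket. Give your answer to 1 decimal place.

Phase 1 (powered ascent): v₀ = 0 m/s, a = 16 m/s².
v = v₀ + at = 0 + (16)(2) = 32.0 m/s
Δx = v₀t + ½at² = 0·2 + 0.5·16·2² = 32.0 m

Phase 2 (coasting upward): v₀ = 32.0 m/s, a = -9.81 m/s².
v = v₀ + at → t = (0 − 32.0) / -9.81 = 3.26 s
v² = v₀² + 2aΔx → Δx = (0² − 32.0²)/(2·-9.81) = 52.2 m

Phase 3 (free fall): v₀ = 0 m/s, a = -9.81 m/s².
Falls 84.2 m from rest: t = √(2·84.2/9.81) = 4.14 s; v = g·t = 40.6 m/s.
Total time = 2.00 + 3.26 + 4.14 = 9.40 s

9.4 s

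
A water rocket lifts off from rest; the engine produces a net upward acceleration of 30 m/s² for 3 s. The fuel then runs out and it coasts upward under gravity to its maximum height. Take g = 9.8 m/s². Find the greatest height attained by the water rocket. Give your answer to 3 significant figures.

Phase 1 (powered ascent): v₀ = 0 m/s, a = 30 m/s².
v = v₀ + at = 0 + (30)(3) = 90.0 m/s
Δx = v₀t + ½at² = 0·3 + 0.5·30·3² = 135 m

Phase 2 (coasting upward): v₀ = 90.0 m/s, a = -9.8 m/s².
v = v₀ + at → t = (0 − 90.0) / -9.8 = 9.18 s
v² = v₀² + 2aΔx → Δx = (0² − 90.0²)/(2·-9.8) = 413 m
Maximum height = 135 + 413 = 548 m

548 m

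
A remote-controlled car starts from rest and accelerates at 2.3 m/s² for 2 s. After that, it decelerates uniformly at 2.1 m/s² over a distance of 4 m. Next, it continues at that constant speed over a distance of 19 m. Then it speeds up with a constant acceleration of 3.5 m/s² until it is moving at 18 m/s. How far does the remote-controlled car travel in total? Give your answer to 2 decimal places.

73.26 m

Phase 1 (accelerating): v₀ = 0 m/s, a = 2.3 m/s².
v = v₀ + at = 0 + (2.3)(2) = 4.60 m/s
Δx = v₀t + ½at² = 0·2 + 0.5·2.3·2² = 4.60 m

Phase 2 (decelerating): v₀ = 4.60 m/s, a = -2.1 m/s².
v² = v₀² + 2aΔx = 4.60² + 2·-2.1·4 = 4.36 → v = 2.09 m/s
t = (v − v₀)/a = (2.09 − 4.60)/-2.1 = 1.20 s

Phase 3 (constant speed): v₀ = 2.09 m/s, a = 0 m/s².
Constant speed: t = d/v = 19/2.09 = 9.10 s

Phase 4 (accelerating): v₀ = 2.09 m/s, a = 3.5 m/s².
v = v₀ + at → t = (18 − 2.09) / 3.5 = 4.55 s
v² = v₀² + 2aΔx → Δx = (18² − 2.09²)/(2·3.5) = 45.7 m
Total distance = 4.60 + 4.00 + 19.0 + 45.7 = 73.3 m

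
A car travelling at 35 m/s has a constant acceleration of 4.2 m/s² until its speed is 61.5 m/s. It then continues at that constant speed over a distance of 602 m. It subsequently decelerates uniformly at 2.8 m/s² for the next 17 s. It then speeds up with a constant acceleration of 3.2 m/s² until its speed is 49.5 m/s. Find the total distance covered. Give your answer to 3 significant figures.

1900 m

Phase 1 (accelerating): v₀ = 35.0 m/s, a = 4.2 m/s².
v = v₀ + at → t = (61.5 − 35.0) / 4.2 = 6.31 s
v² = v₀² + 2aΔx → Δx = (61.5² − 35.0²)/(2·4.2) = 304 m

Phase 2 (constant speed): v₀ = 61.5 m/s, a = 0 m/s².
Constant speed: t = d/v = 602/61.5 = 9.79 s

Phase 3 (decelerating): v₀ = 61.5 m/s, a = -2.8 m/s².
v = v₀ + at = 61.5 + (-2.8)(17) = 13.9 m/s
Δx = v₀t + ½at² = 61.5·17 + 0.5·-2.8·17² = 641 m

Phase 4 (accelerating): v₀ = 13.9 m/s, a = 3.2 m/s².
v = v₀ + at → t = (49.5 − 13.9) / 3.2 = 11.1 s
v² = v₀² + 2aΔx → Δx = (49.5² − 13.9²)/(2·3.2) = 353 m
Total distance = 304 + 602 + 641 + 353 = 1900 m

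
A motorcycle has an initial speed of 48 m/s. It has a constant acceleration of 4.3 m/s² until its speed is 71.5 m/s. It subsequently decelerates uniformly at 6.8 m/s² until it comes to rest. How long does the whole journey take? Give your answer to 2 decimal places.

Phase 1 (accelerating): v₀ = 48.0 m/s, a = 4.3 m/s².
v = v₀ + at → t = (71.5 − 48.0) / 4.3 = 5.47 s
v² = v₀² + 2aΔx → Δx = (71.5² − 48.0²)/(2·4.3) = 327 m

Phase 2 (decelerating): v₀ = 71.5 m/s, a = -6.8 m/s².
v = v₀ + at → t = (0 − 71.5) / -6.8 = 10.5 s
v² = v₀² + 2aΔx → Δx = (0² − 71.5²)/(2·-6.8) = 376 m
Total time = 5.47 + 10.5 = 16.0 s

15.98 s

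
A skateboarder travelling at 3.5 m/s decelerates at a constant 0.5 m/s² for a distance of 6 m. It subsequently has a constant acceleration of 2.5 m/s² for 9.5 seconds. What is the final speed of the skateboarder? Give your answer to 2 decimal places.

Phase 1 (decelerating): v₀ = 3.50 m/s, a = -0.5 m/s².
v² = v₀² + 2aΔx = 3.50² + 2·-0.5·6 = 6.25 → v = 2.50 m/s
t = (v − v₀)/a = (2.50 − 3.50)/-0.5 = 2.00 s

Phase 2 (accelerating): v₀ = 2.50 m/s, a = 2.5 m/s².
v = v₀ + at = 2.50 + (2.5)(9.5) = 26.2 m/s
Δx = v₀t + ½at² = 2.50·9.5 + 0.5·2.5·9.5² = 137 m
Final speed = 26.2 m/s

26.25 m/s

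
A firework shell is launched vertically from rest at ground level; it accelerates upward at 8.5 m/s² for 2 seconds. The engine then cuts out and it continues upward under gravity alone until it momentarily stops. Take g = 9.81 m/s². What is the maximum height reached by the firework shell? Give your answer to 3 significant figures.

Phase 1 (powered ascent): v₀ = 0 m/s, a = 8.5 m/s².
v = v₀ + at = 0 + (8.5)(2) = 17.0 m/s
Δx = v₀t + ½at² = 0·2 + 0.5·8.5·2² = 17.0 m

Phase 2 (coasting upward): v₀ = 17.0 m/s, a = -9.81 m/s².
v = v₀ + at → t = (0 − 17.0) / -9.81 = 1.73 s
v² = v₀² + 2aΔx → Δx = (0² − 17.0²)/(2·-9.81) = 14.7 m
Maximum height = 17.0 + 14.7 = 31.7 m

31.7 m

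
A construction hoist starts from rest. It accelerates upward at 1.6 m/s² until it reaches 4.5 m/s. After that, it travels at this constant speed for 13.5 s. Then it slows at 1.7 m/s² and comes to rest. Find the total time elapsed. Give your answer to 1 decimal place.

Phase 1 (accelerating): v₀ = 0 m/s, a = 1.6 m/s².
v = v₀ + at → t = (4.5 − 0) / 1.6 = 2.81 s
v² = v₀² + 2aΔx → Δx = (4.5² − 0²)/(2·1.6) = 6.33 m

Phase 2 (constant speed): v₀ = 4.50 m/s, a = 0 m/s².
v = v₀ + at = 4.50 + (0)(13.5) = 4.50 m/s
Δx = v₀t + ½at² = 4.50·13.5 + 0.5·0·13.5² = 60.8 m

Phase 3 (decelerating): v₀ = 4.50 m/s, a = -1.7 m/s².
v = v₀ + at → t = (0 − 4.50) / -1.7 = 2.65 s
v² = v₀² + 2aΔx → Δx = (0² − 4.50²)/(2·-1.7) = 5.96 m
Total time = 2.81 + 13.5 + 2.65 = 19.0 s

19.0 s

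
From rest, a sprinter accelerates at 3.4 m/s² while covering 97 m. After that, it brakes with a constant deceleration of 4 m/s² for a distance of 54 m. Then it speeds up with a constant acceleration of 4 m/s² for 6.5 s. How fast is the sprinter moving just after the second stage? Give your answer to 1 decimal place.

15.1 m/s

Phase 1 (accelerating): v₀ = 0 m/s, a = 3.4 m/s².
v² = v₀² + 2aΔx = 0² + 2·3.4·97 = 660 → v = 25.7 m/s
t = (v − v₀)/a = (25.7 − 0)/3.4 = 7.55 s

Phase 2 (decelerating): v₀ = 25.7 m/s, a = -4 m/s².
v² = v₀² + 2aΔx = 25.7² + 2·-4·54 = 228 → v = 15.1 m/s
t = (v − v₀)/a = (15.1 − 25.7)/-4 = 2.65 s
Speed at end of phase 2 = 15.1 m/s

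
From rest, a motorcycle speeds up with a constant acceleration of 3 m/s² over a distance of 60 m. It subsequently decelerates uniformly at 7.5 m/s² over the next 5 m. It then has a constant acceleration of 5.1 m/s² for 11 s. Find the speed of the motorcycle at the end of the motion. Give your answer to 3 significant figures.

73.0 m/s

Phase 1 (accelerating): v₀ = 0 m/s, a = 3 m/s².
v² = v₀² + 2aΔx = 0² + 2·3·60 = 360 → v = 19.0 m/s
t = (v − v₀)/a = (19.0 − 0)/3 = 6.32 s

Phase 2 (decelerating): v₀ = 19.0 m/s, a = -7.5 m/s².
v² = v₀² + 2aΔx = 19.0² + 2·-7.5·5 = 285 → v = 16.9 m/s
t = (v − v₀)/a = (16.9 − 19.0)/-7.5 = 0.279 s

Phase 3 (accelerating): v₀ = 16.9 m/s, a = 5.1 m/s².
v = v₀ + at = 16.9 + (5.1)(11) = 73.0 m/s
Δx = v₀t + ½at² = 16.9·11 + 0.5·5.1·11² = 494 m
Final speed = 73.0 m/s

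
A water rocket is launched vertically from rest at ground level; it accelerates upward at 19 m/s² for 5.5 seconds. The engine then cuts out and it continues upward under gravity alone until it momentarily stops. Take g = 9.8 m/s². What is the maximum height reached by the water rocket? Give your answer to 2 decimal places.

Phase 1 (powered ascent): v₀ = 0 m/s, a = 19 m/s².
v = v₀ + at = 0 + (19)(5.5) = 104 m/s
Δx = v₀t + ½at² = 0·5.5 + 0.5·19·5.5² = 287 m

Phase 2 (coasting upward): v₀ = 104 m/s, a = -9.8 m/s².
v = v₀ + at → t = (0 − 104) / -9.8 = 10.7 s
v² = v₀² + 2aΔx → Δx = (0² − 104²)/(2·-9.8) = 557 m
Maximum height = 287 + 557 = 845 m

844.53 m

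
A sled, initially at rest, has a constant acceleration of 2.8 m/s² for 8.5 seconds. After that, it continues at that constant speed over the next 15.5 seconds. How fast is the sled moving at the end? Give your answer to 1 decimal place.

23.8 m/s

Phase 1 (accelerating): v₀ = 0 m/s, a = 2.8 m/s².
v = v₀ + at = 0 + (2.8)(8.5) = 23.8 m/s
Δx = v₀t + ½at² = 0·8.5 + 0.5·2.8·8.5² = 101 m

Phase 2 (constant speed): v₀ = 23.8 m/s, a = 0 m/s².
v = v₀ + at = 23.8 + (0)(15.5) = 23.8 m/s
Δx = v₀t + ½at² = 23.8·15.5 + 0.5·0·15.5² = 369 m
Final speed = 23.8 m/s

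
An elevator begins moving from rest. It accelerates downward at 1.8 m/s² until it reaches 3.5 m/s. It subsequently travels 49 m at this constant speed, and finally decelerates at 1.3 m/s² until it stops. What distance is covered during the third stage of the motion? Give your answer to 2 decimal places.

4.71 m

Phase 1 (accelerating): v₀ = 0 m/s, a = 1.8 m/s².
v = v₀ + at → t = (3.5 − 0) / 1.8 = 1.94 s
v² = v₀² + 2aΔx → Δx = (3.5² − 0²)/(2·1.8) = 3.40 m

Phase 2 (constant speed): v₀ = 3.50 m/s, a = 0 m/s².
Constant speed: t = d/v = 49/3.50 = 14.0 s

Phase 3 (decelerating): v₀ = 3.50 m/s, a = -1.3 m/s².
v = v₀ + at → t = (0 − 3.50) / -1.3 = 2.69 s
v² = v₀² + 2aΔx → Δx = (0² − 3.50²)/(2·-1.3) = 4.71 m
Distance in phase 3 = 4.71 m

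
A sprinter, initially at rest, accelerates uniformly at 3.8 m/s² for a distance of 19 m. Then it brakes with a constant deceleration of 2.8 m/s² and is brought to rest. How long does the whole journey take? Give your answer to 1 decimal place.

Phase 1 (accelerating): v₀ = 0 m/s, a = 3.8 m/s².
v² = v₀² + 2aΔx = 0² + 2·3.8·19 = 144 → v = 12.0 m/s
t = (v − v₀)/a = (12.0 − 0)/3.8 = 3.16 s

Phase 2 (decelerating): v₀ = 12.0 m/s, a = -2.8 m/s².
v = v₀ + at → t = (0 − 12.0) / -2.8 = 4.29 s
v² = v₀² + 2aΔx → Δx = (0² − 12.0²)/(2·-2.8) = 25.8 m
Total time = 3.16 + 4.29 = 7.45 s

7.5 s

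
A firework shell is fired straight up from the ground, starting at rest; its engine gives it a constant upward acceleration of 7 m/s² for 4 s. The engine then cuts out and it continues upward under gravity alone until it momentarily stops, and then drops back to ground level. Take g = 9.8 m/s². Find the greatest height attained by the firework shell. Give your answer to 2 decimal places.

96.00 m

Phase 1 (powered ascent): v₀ = 0 m/s, a = 7 m/s².
v = v₀ + at = 0 + (7)(4) = 28.0 m/s
Δx = v₀t + ½at² = 0·4 + 0.5·7·4² = 56.0 m

Phase 2 (coasting upward): v₀ = 28.0 m/s, a = -9.8 m/s².
v = v₀ + at → t = (0 − 28.0) / -9.8 = 2.86 s
v² = v₀² + 2aΔx → Δx = (0² − 28.0²)/(2·-9.8) = 40.0 m
Maximum height = 56.0 + 40.0 = 96.0 m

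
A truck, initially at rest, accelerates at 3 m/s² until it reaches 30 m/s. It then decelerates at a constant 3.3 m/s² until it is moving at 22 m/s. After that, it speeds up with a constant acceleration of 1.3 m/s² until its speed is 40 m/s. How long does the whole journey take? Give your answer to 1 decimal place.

Phase 1 (accelerating): v₀ = 0 m/s, a = 3 m/s².
v = v₀ + at → t = (30 − 0) / 3 = 10.0 s
v² = v₀² + 2aΔx → Δx = (30² − 0²)/(2·3) = 150 m

Phase 2 (decelerating): v₀ = 30.0 m/s, a = -3.3 m/s².
v = v₀ + at → t = (22 − 30.0) / -3.3 = 2.42 s
v² = v₀² + 2aΔx → Δx = (22² − 30.0²)/(2·-3.3) = 63.0 m

Phase 3 (accelerating): v₀ = 22.0 m/s, a = 1.3 m/s².
v = v₀ + at → t = (40 − 22.0) / 1.3 = 13.8 s
v² = v₀² + 2aΔx → Δx = (40² − 22.0²)/(2·1.3) = 429 m
Total time = 10.0 + 2.42 + 13.8 = 26.3 s

26.3 s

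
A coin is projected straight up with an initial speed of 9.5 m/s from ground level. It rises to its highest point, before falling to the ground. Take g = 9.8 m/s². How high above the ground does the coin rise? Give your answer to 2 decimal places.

Phase 1 (rising): v₀ = 9.50 m/s, a = -9.8 m/s².
v = v₀ + at → t = (0 − 9.50) / -9.8 = 0.969 s
v² = v₀² + 2aΔx → Δx = (0² − 9.50²)/(2·-9.8) = 4.60 m
Maximum height = 4.60 m

4.60 m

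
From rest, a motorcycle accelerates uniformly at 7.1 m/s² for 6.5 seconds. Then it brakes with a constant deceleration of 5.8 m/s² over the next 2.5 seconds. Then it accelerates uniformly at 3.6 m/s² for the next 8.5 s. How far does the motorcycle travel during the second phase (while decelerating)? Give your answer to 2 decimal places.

97.25 m

Phase 1 (accelerating): v₀ = 0 m/s, a = 7.1 m/s².
v = v₀ + at = 0 + (7.1)(6.5) = 46.1 m/s
Δx = v₀t + ½at² = 0·6.5 + 0.5·7.1·6.5² = 150 m

Phase 2 (decelerating): v₀ = 46.1 m/s, a = -5.8 m/s².
v = v₀ + at = 46.1 + (-5.8)(2.5) = 31.6 m/s
Δx = v₀t + ½at² = 46.1·2.5 + 0.5·-5.8·2.5² = 97.2 m
Distance in phase 2 = 97.2 m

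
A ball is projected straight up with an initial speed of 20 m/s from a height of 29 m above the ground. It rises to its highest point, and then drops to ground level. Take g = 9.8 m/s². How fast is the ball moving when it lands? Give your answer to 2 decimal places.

31.12 m/s

Phase 1 (rising): v₀ = 20.0 m/s, a = -9.8 m/s².
v = v₀ + at → t = (0 − 20.0) / -9.8 = 2.04 s
v² = v₀² + 2aΔx → Δx = (0² − 20.0²)/(2·-9.8) = 20.4 m

Phase 2 (falling): v₀ = 0 m/s, a = -9.8 m/s².
Falls 49.4 m from rest: t = √(2·49.4/9.8) = 3.18 s; v = g·t = 31.1 m/s.
Final speed = 31.1 m/s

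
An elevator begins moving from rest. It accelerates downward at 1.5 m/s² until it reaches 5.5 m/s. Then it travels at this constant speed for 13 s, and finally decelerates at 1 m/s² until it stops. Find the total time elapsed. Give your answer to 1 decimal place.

22.2 s

Phase 1 (accelerating): v₀ = 0 m/s, a = 1.5 m/s².
v = v₀ + at → t = (5.5 − 0) / 1.5 = 3.67 s
v² = v₀² + 2aΔx → Δx = (5.5² − 0²)/(2·1.5) = 10.1 m

Phase 2 (constant speed): v₀ = 5.50 m/s, a = 0 m/s².
v = v₀ + at = 5.50 + (0)(13) = 5.50 m/s
Δx = v₀t + ½at² = 5.50·13 + 0.5·0·13² = 71.5 m

Phase 3 (decelerating): v₀ = 5.50 m/s, a = -1 m/s².
v = v₀ + at → t = (0 − 5.50) / -1 = 5.50 s
v² = v₀² + 2aΔx → Δx = (0² − 5.50²)/(2·-1) = 15.1 m
Total time = 3.67 + 13.0 + 5.50 = 22.2 s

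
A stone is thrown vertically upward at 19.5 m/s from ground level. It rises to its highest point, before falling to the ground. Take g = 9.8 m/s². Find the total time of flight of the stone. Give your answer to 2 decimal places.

Phase 1 (rising): v₀ = 19.5 m/s, a = -9.8 m/s².
v = v₀ + at → t = (0 − 19.5) / -9.8 = 1.99 s
v² = v₀² + 2aΔx → Δx = (0² − 19.5²)/(2·-9.8) = 19.4 m

Phase 2 (falling): v₀ = 0 m/s, a = -9.8 m/s².
Falls 19.4 m from rest: t = √(2·19.4/9.8) = 1.99 s; v = g·t = 19.5 m/s.
Total time = 1.99 + 1.99 = 3.98 s

3.98 s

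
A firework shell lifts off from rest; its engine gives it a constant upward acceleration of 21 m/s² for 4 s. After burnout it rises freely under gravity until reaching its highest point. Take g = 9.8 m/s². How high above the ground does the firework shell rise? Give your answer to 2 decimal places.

528.00 m

Phase 1 (powered ascent): v₀ = 0 m/s, a = 21 m/s².
v = v₀ + at = 0 + (21)(4) = 84.0 m/s
Δx = v₀t + ½at² = 0·4 + 0.5·21·4² = 168 m

Phase 2 (coasting upward): v₀ = 84.0 m/s, a = -9.8 m/s².
v = v₀ + at → t = (0 − 84.0) / -9.8 = 8.57 s
v² = v₀² + 2aΔx → Δx = (0² − 84.0²)/(2·-9.8) = 360 m
Maximum height = 168 + 360 = 528 m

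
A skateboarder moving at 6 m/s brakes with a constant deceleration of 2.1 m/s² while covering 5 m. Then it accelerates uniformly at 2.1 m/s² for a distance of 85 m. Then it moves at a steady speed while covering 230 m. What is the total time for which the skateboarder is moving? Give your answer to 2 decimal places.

20.28 s

Phase 1 (decelerating): v₀ = 6.00 m/s, a = -2.1 m/s².
v² = v₀² + 2aΔx = 6.00² + 2·-2.1·5 = 15.0 → v = 3.87 m/s
t = (v − v₀)/a = (3.87 − 6.00)/-2.1 = 1.01 s

Phase 2 (accelerating): v₀ = 3.87 m/s, a = 2.1 m/s².
v² = v₀² + 2aΔx = 3.87² + 2·2.1·85 = 372 → v = 19.3 m/s
t = (v − v₀)/a = (19.3 − 3.87)/2.1 = 7.34 s

Phase 3 (constant speed): v₀ = 19.3 m/s, a = 0 m/s².
Constant speed: t = d/v = 230/19.3 = 11.9 s
Total time = 1.01 + 7.34 + 11.9 = 20.3 s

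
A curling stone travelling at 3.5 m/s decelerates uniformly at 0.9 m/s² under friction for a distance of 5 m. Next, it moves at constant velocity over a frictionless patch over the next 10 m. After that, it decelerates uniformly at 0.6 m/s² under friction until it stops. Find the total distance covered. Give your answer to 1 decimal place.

Phase 1 (decelerating): v₀ = 3.50 m/s, a = -0.9 m/s².
v² = v₀² + 2aΔx = 3.50² + 2·-0.9·5 = 3.25 → v = 1.80 m/s
t = (v − v₀)/a = (1.80 − 3.50)/-0.9 = 1.89 s

Phase 2 (constant speed): v₀ = 1.80 m/s, a = 0 m/s².
Constant speed: t = d/v = 10/1.80 = 5.55 s

Phase 3 (decelerating): v₀ = 1.80 m/s, a = -0.6 m/s².
v = v₀ + at → t = (0 − 1.80) / -0.6 = 3.00 s
v² = v₀² + 2aΔx → Δx = (0² − 1.80²)/(2·-0.6) = 2.71 m
Total distance = 5.00 + 10.0 + 2.71 = 17.7 m

17.7 m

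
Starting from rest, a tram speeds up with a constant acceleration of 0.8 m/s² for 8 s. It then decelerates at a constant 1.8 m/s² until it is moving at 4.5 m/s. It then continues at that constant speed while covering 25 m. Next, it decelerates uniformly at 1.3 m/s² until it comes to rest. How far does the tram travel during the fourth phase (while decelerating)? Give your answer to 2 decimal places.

7.79 m

Phase 1 (accelerating): v₀ = 0 m/s, a = 0.8 m/s².
v = v₀ + at = 0 + (0.8)(8) = 6.40 m/s
Δx = v₀t + ½at² = 0·8 + 0.5·0.8·8² = 25.6 m

Phase 2 (decelerating): v₀ = 6.40 m/s, a = -1.8 m/s².
v = v₀ + at → t = (4.5 − 6.40) / -1.8 = 1.06 s
v² = v₀² + 2aΔx → Δx = (4.5² − 6.40²)/(2·-1.8) = 5.75 m

Phase 3 (constant speed): v₀ = 4.50 m/s, a = 0 m/s².
Constant speed: t = d/v = 25/4.50 = 5.56 s

Phase 4 (decelerating): v₀ = 4.50 m/s, a = -1.3 m/s².
v = v₀ + at → t = (0 − 4.50) / -1.3 = 3.46 s
v² = v₀² + 2aΔx → Δx = (0² − 4.50²)/(2·-1.3) = 7.79 m
Distance in phase 4 = 7.79 m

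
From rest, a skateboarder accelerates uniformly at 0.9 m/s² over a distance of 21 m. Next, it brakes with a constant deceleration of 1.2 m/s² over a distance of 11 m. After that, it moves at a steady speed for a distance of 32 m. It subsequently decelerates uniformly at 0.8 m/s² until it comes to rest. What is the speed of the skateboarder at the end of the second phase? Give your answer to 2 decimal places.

3.38 m/s

Phase 1 (accelerating): v₀ = 0 m/s, a = 0.9 m/s².
v² = v₀² + 2aΔx = 0² + 2·0.9·21 = 37.8 → v = 6.15 m/s
t = (v − v₀)/a = (6.15 − 0)/0.9 = 6.83 s

Phase 2 (decelerating): v₀ = 6.15 m/s, a = -1.2 m/s².
v² = v₀² + 2aΔx = 6.15² + 2·-1.2·11 = 11.4 → v = 3.38 m/s
t = (v − v₀)/a = (3.38 − 6.15)/-1.2 = 2.31 s
Speed at end of phase 2 = 3.38 m/s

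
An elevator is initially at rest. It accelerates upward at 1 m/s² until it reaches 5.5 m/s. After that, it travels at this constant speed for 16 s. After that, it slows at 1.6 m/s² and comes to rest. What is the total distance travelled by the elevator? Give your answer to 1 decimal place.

112.6 m

Phase 1 (accelerating): v₀ = 0 m/s, a = 1 m/s².
v = v₀ + at → t = (5.5 − 0) / 1 = 5.50 s
v² = v₀² + 2aΔx → Δx = (5.5² − 0²)/(2·1) = 15.1 m

Phase 2 (constant speed): v₀ = 5.50 m/s, a = 0 m/s².
v = v₀ + at = 5.50 + (0)(16) = 5.50 m/s
Δx = v₀t + ½at² = 5.50·16 + 0.5·0·16² = 88.0 m

Phase 3 (decelerating): v₀ = 5.50 m/s, a = -1.6 m/s².
v = v₀ + at → t = (0 − 5.50) / -1.6 = 3.44 s
v² = v₀² + 2aΔx → Δx = (0² − 5.50²)/(2·-1.6) = 9.45 m
Total distance = 15.1 + 88.0 + 9.45 = 113 m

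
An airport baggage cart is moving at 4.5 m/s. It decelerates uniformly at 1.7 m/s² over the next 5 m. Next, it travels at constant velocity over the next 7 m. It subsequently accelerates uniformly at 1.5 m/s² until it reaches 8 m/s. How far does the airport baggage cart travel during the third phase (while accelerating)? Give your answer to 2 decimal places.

20.25 m

Phase 1 (decelerating): v₀ = 4.50 m/s, a = -1.7 m/s².
v² = v₀² + 2aΔx = 4.50² + 2·-1.7·5 = 3.25 → v = 1.80 m/s
t = (v − v₀)/a = (1.80 − 4.50)/-1.7 = 1.59 s

Phase 2 (constant speed): v₀ = 1.80 m/s, a = 0 m/s².
Constant speed: t = d/v = 7/1.80 = 3.88 s

Phase 3 (accelerating): v₀ = 1.80 m/s, a = 1.5 m/s².
v = v₀ + at → t = (8 − 1.80) / 1.5 = 4.13 s
v² = v₀² + 2aΔx → Δx = (8² − 1.80²)/(2·1.5) = 20.2 m
Distance in phase 3 = 20.2 m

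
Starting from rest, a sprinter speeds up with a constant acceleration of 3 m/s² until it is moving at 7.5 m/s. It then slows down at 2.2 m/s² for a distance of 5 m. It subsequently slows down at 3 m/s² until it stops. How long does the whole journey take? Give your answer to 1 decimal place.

5.2 s

Phase 1 (accelerating): v₀ = 0 m/s, a = 3 m/s².
v = v₀ + at → t = (7.5 − 0) / 3 = 2.50 s
v² = v₀² + 2aΔx → Δx = (7.5² − 0²)/(2·3) = 9.38 m

Phase 2 (decelerating): v₀ = 7.50 m/s, a = -2.2 m/s².
v² = v₀² + 2aΔx = 7.50² + 2·-2.2·5 = 34.2 → v = 5.85 m/s
t = (v − v₀)/a = (5.85 − 7.50)/-2.2 = 0.749 s

Phase 3 (decelerating): v₀ = 5.85 m/s, a = -3 m/s².
v = v₀ + at → t = (0 − 5.85) / -3 = 1.95 s
v² = v₀² + 2aΔx → Δx = (0² − 5.85²)/(2·-3) = 5.71 m
Total time = 2.50 + 0.749 + 1.95 = 5.20 s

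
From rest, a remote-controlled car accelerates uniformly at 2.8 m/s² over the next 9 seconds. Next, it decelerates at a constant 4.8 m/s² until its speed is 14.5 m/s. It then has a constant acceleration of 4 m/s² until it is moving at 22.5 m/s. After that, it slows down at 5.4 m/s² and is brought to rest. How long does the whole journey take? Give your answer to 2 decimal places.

17.40 s

Phase 1 (accelerating): v₀ = 0 m/s, a = 2.8 m/s².
v = v₀ + at = 0 + (2.8)(9) = 25.2 m/s
Δx = v₀t + ½at² = 0·9 + 0.5·2.8·9² = 113 m

Phase 2 (decelerating): v₀ = 25.2 m/s, a = -4.8 m/s².
v = v₀ + at → t = (14.5 − 25.2) / -4.8 = 2.23 s
v² = v₀² + 2aΔx → Δx = (14.5² − 25.2²)/(2·-4.8) = 44.2 m

Phase 3 (accelerating): v₀ = 14.5 m/s, a = 4 m/s².
v = v₀ + at → t = (22.5 − 14.5) / 4 = 2.00 s
v² = v₀² + 2aΔx → Δx = (22.5² − 14.5²)/(2·4) = 37.0 m

Phase 4 (decelerating): v₀ = 22.5 m/s, a = -5.4 m/s².
v = v₀ + at → t = (0 − 22.5) / -5.4 = 4.17 s
v² = v₀² + 2aΔx → Δx = (0² − 22.5²)/(2·-5.4) = 46.9 m
Total time = 9.00 + 2.23 + 2.00 + 4.17 = 17.4 s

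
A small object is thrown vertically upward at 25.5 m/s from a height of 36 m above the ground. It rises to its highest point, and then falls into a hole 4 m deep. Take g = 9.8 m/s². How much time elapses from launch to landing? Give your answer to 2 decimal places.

Phase 1 (rising): v₀ = 25.5 m/s, a = -9.8 m/s².
v = v₀ + at → t = (0 − 25.5) / -9.8 = 2.60 s
v² = v₀² + 2aΔx → Δx = (0² − 25.5²)/(2·-9.8) = 33.2 m

Phase 2 (falling): v₀ = 0 m/s, a = -9.8 m/s².
Falls 73.2 m from rest: t = √(2·73.2/9.8) = 3.86 s; v = g·t = 37.9 m/s.
Total time = 2.60 + 3.86 = 6.47 s

6.47 s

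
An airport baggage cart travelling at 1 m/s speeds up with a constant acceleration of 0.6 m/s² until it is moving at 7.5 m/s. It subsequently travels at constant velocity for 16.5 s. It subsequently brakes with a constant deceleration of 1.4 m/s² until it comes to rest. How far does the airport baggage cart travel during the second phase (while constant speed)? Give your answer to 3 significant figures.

Phase 1 (accelerating): v₀ = 1.00 m/s, a = 0.6 m/s².
v = v₀ + at → t = (7.5 − 1.00) / 0.6 = 10.8 s
v² = v₀² + 2aΔx → Δx = (7.5² − 1.00²)/(2·0.6) = 46.0 m

Phase 2 (constant speed): v₀ = 7.50 m/s, a = 0 m/s².
v = v₀ + at = 7.50 + (0)(16.5) = 7.50 m/s
Δx = v₀t + ½at² = 7.50·16.5 + 0.5·0·16.5² = 124 m
Distance in phase 2 = 124 m

124 m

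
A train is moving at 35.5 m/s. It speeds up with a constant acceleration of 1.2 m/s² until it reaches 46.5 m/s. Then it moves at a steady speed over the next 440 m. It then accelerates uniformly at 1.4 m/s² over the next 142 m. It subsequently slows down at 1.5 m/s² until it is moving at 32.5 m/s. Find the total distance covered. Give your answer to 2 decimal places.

Phase 1 (accelerating): v₀ = 35.5 m/s, a = 1.2 m/s².
v = v₀ + at → t = (46.5 − 35.5) / 1.2 = 9.17 s
v² = v₀² + 2aΔx → Δx = (46.5² − 35.5²)/(2·1.2) = 376 m

Phase 2 (constant speed): v₀ = 46.5 m/s, a = 0 m/s².
Constant speed: t = d/v = 440/46.5 = 9.46 s

Phase 3 (accelerating): v₀ = 46.5 m/s, a = 1.4 m/s².
v² = v₀² + 2aΔx = 46.5² + 2·1.4·142 = 2560 → v = 50.6 m/s
t = (v − v₀)/a = (50.6 − 46.5)/1.4 = 2.92 s

Phase 4 (decelerating): v₀ = 50.6 m/s, a = -1.5 m/s².
v = v₀ + at → t = (32.5 − 50.6) / -1.5 = 12.1 s
v² = v₀² + 2aΔx → Δx = (32.5² − 50.6²)/(2·-1.5) = 501 m
Total distance = 376 + 440 + 142 + 501 = 1460 m

1459.03 m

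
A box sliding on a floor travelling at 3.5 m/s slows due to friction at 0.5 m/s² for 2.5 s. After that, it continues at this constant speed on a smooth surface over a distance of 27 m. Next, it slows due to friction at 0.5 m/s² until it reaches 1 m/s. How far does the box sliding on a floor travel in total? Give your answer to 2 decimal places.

38.25 m

Phase 1 (decelerating): v₀ = 3.50 m/s, a = -0.5 m/s².
v = v₀ + at = 3.50 + (-0.5)(2.5) = 2.25 m/s
Δx = v₀t + ½at² = 3.50·2.5 + 0.5·-0.5·2.5² = 7.19 m

Phase 2 (constant speed): v₀ = 2.25 m/s, a = 0 m/s².
Constant speed: t = d/v = 27/2.25 = 12.0 s

Phase 3 (decelerating): v₀ = 2.25 m/s, a = -0.5 m/s².
v = v₀ + at → t = (1 − 2.25) / -0.5 = 2.50 s
v² = v₀² + 2aΔx → Δx = (1² − 2.25²)/(2·-0.5) = 4.06 m
Total distance = 7.19 + 27.0 + 4.06 = 38.2 m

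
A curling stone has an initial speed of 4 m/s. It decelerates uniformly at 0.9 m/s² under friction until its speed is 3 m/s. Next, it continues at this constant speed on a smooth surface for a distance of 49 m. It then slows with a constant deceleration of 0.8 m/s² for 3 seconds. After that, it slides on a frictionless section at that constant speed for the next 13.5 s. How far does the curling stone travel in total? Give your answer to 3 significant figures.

Phase 1 (decelerating): v₀ = 4.00 m/s, a = -0.9 m/s².
v = v₀ + at → t = (3 − 4.00) / -0.9 = 1.11 s
v² = v₀² + 2aΔx → Δx = (3² − 4.00²)/(2·-0.9) = 3.89 m

Phase 2 (constant speed): v₀ = 3.00 m/s, a = 0 m/s².
Constant speed: t = d/v = 49/3.00 = 16.3 s

Phase 3 (decelerating): v₀ = 3.00 m/s, a = -0.8 m/s².
v = v₀ + at = 3.00 + (-0.8)(3) = 0.600 m/s
Δx = v₀t + ½at² = 3.00·3 + 0.5·-0.8·3² = 5.40 m

Phase 4 (constant speed): v₀ = 0.600 m/s, a = 0 m/s².
v = v₀ + at = 0.600 + (0)(13.5) = 0.600 m/s
Δx = v₀t + ½at² = 0.600·13.5 + 0.5·0·13.5² = 8.10 m
Total distance = 3.89 + 49.0 + 5.40 + 8.10 = 66.4 m

66.4 m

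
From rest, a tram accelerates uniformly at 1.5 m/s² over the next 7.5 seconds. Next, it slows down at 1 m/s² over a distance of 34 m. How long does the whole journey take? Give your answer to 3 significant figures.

11.1 s

Phase 1 (accelerating): v₀ = 0 m/s, a = 1.5 m/s².
v = v₀ + at = 0 + (1.5)(7.5) = 11.2 m/s
Δx = v₀t + ½at² = 0·7.5 + 0.5·1.5·7.5² = 42.2 m

Phase 2 (decelerating): v₀ = 11.2 m/s, a = -1 m/s².
v² = v₀² + 2aΔx = 11.2² + 2·-1·34 = 58.6 → v = 7.65 m/s
t = (v − v₀)/a = (7.65 − 11.2)/-1 = 3.60 s
Total time = 7.50 + 3.60 = 11.1 s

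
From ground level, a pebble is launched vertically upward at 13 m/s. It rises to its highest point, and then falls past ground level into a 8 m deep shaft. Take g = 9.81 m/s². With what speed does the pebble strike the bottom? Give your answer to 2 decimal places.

18.05 m/s

Phase 1 (rising): v₀ = 13.0 m/s, a = -9.81 m/s².
v = v₀ + at → t = (0 − 13.0) / -9.81 = 1.33 s
v² = v₀² + 2aΔx → Δx = (0² − 13.0²)/(2·-9.81) = 8.61 m

Phase 2 (falling): v₀ = 0 m/s, a = -9.81 m/s².
Falls 16.6 m from rest: t = √(2·16.6/9.81) = 1.84 s; v = g·t = 18.1 m/s.
Final speed = 18.1 m/s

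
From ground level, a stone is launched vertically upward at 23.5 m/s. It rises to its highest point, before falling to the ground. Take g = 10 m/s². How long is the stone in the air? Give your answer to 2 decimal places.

Phase 1 (rising): v₀ = 23.5 m/s, a = -10 m/s².
v = v₀ + at → t = (0 − 23.5) / -10 = 2.35 s
v² = v₀² + 2aΔx → Δx = (0² − 23.5²)/(2·-10) = 27.6 m

Phase 2 (falling): v₀ = 0 m/s, a = -10 m/s².
Falls 27.6 m from rest: t = √(2·27.6/10) = 2.35 s; v = g·t = 23.5 m/s.
Total time = 2.35 + 2.35 = 4.70 s

4.70 s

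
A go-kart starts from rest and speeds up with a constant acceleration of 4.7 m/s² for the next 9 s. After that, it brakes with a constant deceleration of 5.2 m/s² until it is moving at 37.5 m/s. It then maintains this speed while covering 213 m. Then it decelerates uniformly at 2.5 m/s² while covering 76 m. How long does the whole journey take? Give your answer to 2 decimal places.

17.79 s

Phase 1 (accelerating): v₀ = 0 m/s, a = 4.7 m/s².
v = v₀ + at = 0 + (4.7)(9) = 42.3 m/s
Δx = v₀t + ½at² = 0·9 + 0.5·4.7·9² = 190 m

Phase 2 (decelerating): v₀ = 42.3 m/s, a = -5.2 m/s².
v = v₀ + at → t = (37.5 − 42.3) / -5.2 = 0.923 s
v² = v₀² + 2aΔx → Δx = (37.5² − 42.3²)/(2·-5.2) = 36.8 m

Phase 3 (constant speed): v₀ = 37.5 m/s, a = 0 m/s².
Constant speed: t = d/v = 213/37.5 = 5.68 s

Phase 4 (decelerating): v₀ = 37.5 m/s, a = -2.5 m/s².
v² = v₀² + 2aΔx = 37.5² + 2·-2.5·76 = 1030 → v = 32.0 m/s
t = (v − v₀)/a = (32.0 − 37.5)/-2.5 = 2.19 s
Total time = 9.00 + 0.923 + 5.68 + 2.19 = 17.8 s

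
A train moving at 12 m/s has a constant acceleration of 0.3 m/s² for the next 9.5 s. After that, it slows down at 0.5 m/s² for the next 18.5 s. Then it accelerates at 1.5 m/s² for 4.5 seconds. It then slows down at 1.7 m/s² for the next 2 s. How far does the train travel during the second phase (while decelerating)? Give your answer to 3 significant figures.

189 m

Phase 1 (accelerating): v₀ = 12.0 m/s, a = 0.3 m/s².
v = v₀ + at = 12.0 + (0.3)(9.5) = 14.8 m/s
Δx = v₀t + ½at² = 12.0·9.5 + 0.5·0.3·9.5² = 128 m

Phase 2 (decelerating): v₀ = 14.8 m/s, a = -0.5 m/s².
v = v₀ + at = 14.8 + (-0.5)(18.5) = 5.60 m/s
Δx = v₀t + ½at² = 14.8·18.5 + 0.5·-0.5·18.5² = 189 m
Distance in phase 2 = 189 m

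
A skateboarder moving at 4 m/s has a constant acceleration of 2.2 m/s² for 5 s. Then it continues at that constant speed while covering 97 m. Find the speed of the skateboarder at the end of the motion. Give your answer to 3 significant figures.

Phase 1 (accelerating): v₀ = 4.00 m/s, a = 2.2 m/s².
v = v₀ + at = 4.00 + (2.2)(5) = 15.0 m/s
Δx = v₀t + ½at² = 4.00·5 + 0.5·2.2·5² = 47.5 m

Phase 2 (constant speed): v₀ = 15.0 m/s, a = 0 m/s².
Constant speed: t = d/v = 97/15.0 = 6.47 s
Final speed = 15.0 m/s

15.0 m/s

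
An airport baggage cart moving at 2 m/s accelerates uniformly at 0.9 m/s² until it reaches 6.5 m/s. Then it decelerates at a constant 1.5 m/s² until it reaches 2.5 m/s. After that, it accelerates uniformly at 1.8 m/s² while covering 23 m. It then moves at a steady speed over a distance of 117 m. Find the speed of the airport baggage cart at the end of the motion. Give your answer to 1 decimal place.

Phase 1 (accelerating): v₀ = 2.00 m/s, a = 0.9 m/s².
v = v₀ + at → t = (6.5 − 2.00) / 0.9 = 5.00 s
v² = v₀² + 2aΔx → Δx = (6.5² − 2.00²)/(2·0.9) = 21.2 m

Phase 2 (decelerating): v₀ = 6.50 m/s, a = -1.5 m/s².
v = v₀ + at → t = (2.5 − 6.50) / -1.5 = 2.67 s
v² = v₀² + 2aΔx → Δx = (2.5² − 6.50²)/(2·-1.5) = 12.0 m

Phase 3 (accelerating): v₀ = 2.50 m/s, a = 1.8 m/s².
v² = v₀² + 2aΔx = 2.50² + 2·1.8·23 = 89.0 → v = 9.44 m/s
t = (v − v₀)/a = (9.44 − 2.50)/1.8 = 3.85 s

Phase 4 (constant speed): v₀ = 9.44 m/s, a = 0 m/s².
Constant speed: t = d/v = 117/9.44 = 12.4 s
Final speed = 9.44 m/s

9.4 m/s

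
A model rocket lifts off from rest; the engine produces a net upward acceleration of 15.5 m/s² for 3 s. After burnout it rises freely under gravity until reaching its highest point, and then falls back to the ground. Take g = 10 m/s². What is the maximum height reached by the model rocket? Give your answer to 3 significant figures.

Phase 1 (powered ascent): v₀ = 0 m/s, a = 15.5 m/s².
v = v₀ + at = 0 + (15.5)(3) = 46.5 m/s
Δx = v₀t + ½at² = 0·3 + 0.5·15.5·3² = 69.8 m

Phase 2 (coasting upward): v₀ = 46.5 m/s, a = -10 m/s².
v = v₀ + at → t = (0 − 46.5) / -10 = 4.65 s
v² = v₀² + 2aΔx → Δx = (0² − 46.5²)/(2·-10) = 108 m
Maximum height = 69.8 + 108 = 178 m

178 m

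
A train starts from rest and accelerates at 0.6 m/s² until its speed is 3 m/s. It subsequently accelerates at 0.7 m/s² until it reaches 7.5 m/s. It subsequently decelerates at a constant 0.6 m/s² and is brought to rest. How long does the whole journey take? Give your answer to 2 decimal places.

23.93 s

Phase 1 (accelerating): v₀ = 0 m/s, a = 0.6 m/s².
v = v₀ + at → t = (3 − 0) / 0.6 = 5.00 s
v² = v₀² + 2aΔx → Δx = (3² − 0²)/(2·0.6) = 7.50 m

Phase 2 (accelerating): v₀ = 3.00 m/s, a = 0.7 m/s².
v = v₀ + at → t = (7.5 − 3.00) / 0.7 = 6.43 s
v² = v₀² + 2aΔx → Δx = (7.5² − 3.00²)/(2·0.7) = 33.8 m

Phase 3 (decelerating): v₀ = 7.50 m/s, a = -0.6 m/s².
v = v₀ + at → t = (0 − 7.50) / -0.6 = 12.5 s
v² = v₀² + 2aΔx → Δx = (0² − 7.50²)/(2·-0.6) = 46.9 m
Total time = 5.00 + 6.43 + 12.5 = 23.9 s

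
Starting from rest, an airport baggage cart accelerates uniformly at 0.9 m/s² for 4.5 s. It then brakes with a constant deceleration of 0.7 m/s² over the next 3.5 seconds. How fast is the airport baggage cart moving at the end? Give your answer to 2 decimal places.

1.60 m/s

Phase 1 (accelerating): v₀ = 0 m/s, a = 0.9 m/s².
v = v₀ + at = 0 + (0.9)(4.5) = 4.05 m/s
Δx = v₀t + ½at² = 0·4.5 + 0.5·0.9·4.5² = 9.11 m

Phase 2 (decelerating): v₀ = 4.05 m/s, a = -0.7 m/s².
v = v₀ + at = 4.05 + (-0.7)(3.5) = 1.60 m/s
Δx = v₀t + ½at² = 4.05·3.5 + 0.5·-0.7·3.5² = 9.89 m
Final speed = 1.60 m/s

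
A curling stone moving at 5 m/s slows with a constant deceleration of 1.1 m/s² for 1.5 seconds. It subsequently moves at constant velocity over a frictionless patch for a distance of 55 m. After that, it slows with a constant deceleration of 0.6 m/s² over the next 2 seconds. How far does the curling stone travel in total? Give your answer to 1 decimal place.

66.8 m

Phase 1 (decelerating): v₀ = 5.00 m/s, a = -1.1 m/s².
v = v₀ + at = 5.00 + (-1.1)(1.5) = 3.35 m/s
Δx = v₀t + ½at² = 5.00·1.5 + 0.5·-1.1·1.5² = 6.26 m

Phase 2 (constant speed): v₀ = 3.35 m/s, a = 0 m/s².
Constant speed: t = d/v = 55/3.35 = 16.4 s

Phase 3 (decelerating): v₀ = 3.35 m/s, a = -0.6 m/s².
v = v₀ + at = 3.35 + (-0.6)(2) = 2.15 m/s
Δx = v₀t + ½at² = 3.35·2 + 0.5·-0.6·2² = 5.50 m
Total distance = 6.26 + 55.0 + 5.50 = 66.8 m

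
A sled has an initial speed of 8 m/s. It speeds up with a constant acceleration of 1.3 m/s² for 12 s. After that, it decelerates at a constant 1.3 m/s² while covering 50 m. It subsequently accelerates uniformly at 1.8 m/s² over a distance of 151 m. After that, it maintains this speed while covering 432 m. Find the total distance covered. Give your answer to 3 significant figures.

Phase 1 (accelerating): v₀ = 8.00 m/s, a = 1.3 m/s².
v = v₀ + at = 8.00 + (1.3)(12) = 23.6 m/s
Δx = v₀t + ½at² = 8.00·12 + 0.5·1.3·12² = 190 m

Phase 2 (decelerating): v₀ = 23.6 m/s, a = -1.3 m/s².
v² = v₀² + 2aΔx = 23.6² + 2·-1.3·50 = 427 → v = 20.7 m/s
t = (v − v₀)/a = (20.7 − 23.6)/-1.3 = 2.26 s

Phase 3 (accelerating): v₀ = 20.7 m/s, a = 1.8 m/s².
v² = v₀² + 2aΔx = 20.7² + 2·1.8·151 = 971 → v = 31.2 m/s
t = (v − v₀)/a = (31.2 − 20.7)/1.8 = 5.83 s

Phase 4 (constant speed): v₀ = 31.2 m/s, a = 0 m/s².
Constant speed: t = d/v = 432/31.2 = 13.9 s
Total distance = 190 + 50.0 + 151 + 432 = 823 m

823 m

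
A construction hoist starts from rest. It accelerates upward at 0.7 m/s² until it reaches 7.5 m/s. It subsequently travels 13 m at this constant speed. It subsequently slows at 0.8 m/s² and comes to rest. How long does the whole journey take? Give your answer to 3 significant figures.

Phase 1 (accelerating): v₀ = 0 m/s, a = 0.7 m/s².
v = v₀ + at → t = (7.5 − 0) / 0.7 = 10.7 s
v² = v₀² + 2aΔx → Δx = (7.5² − 0²)/(2·0.7) = 40.2 m

Phase 2 (constant speed): v₀ = 7.50 m/s, a = 0 m/s².
Constant speed: t = d/v = 13/7.50 = 1.73 s

Phase 3 (decelerating): v₀ = 7.50 m/s, a = -0.8 m/s².
v = v₀ + at → t = (0 − 7.50) / -0.8 = 9.38 s
v² = v₀² + 2aΔx → Δx = (0² − 7.50²)/(2·-0.8) = 35.2 m
Total time = 10.7 + 1.73 + 9.38 = 21.8 s

21.8 s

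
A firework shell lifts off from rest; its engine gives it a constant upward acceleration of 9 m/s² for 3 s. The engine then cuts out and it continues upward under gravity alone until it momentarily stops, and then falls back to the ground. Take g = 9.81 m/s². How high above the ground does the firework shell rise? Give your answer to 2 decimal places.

77.66 m

Phase 1 (powered ascent): v₀ = 0 m/s, a = 9 m/s².
v = v₀ + at = 0 + (9)(3) = 27.0 m/s
Δx = v₀t + ½at² = 0·3 + 0.5·9·3² = 40.5 m

Phase 2 (coasting upward): v₀ = 27.0 m/s, a = -9.81 m/s².
v = v₀ + at → t = (0 − 27.0) / -9.81 = 2.75 s
v² = v₀² + 2aΔx → Δx = (0² − 27.0²)/(2·-9.81) = 37.2 m
Maximum height = 40.5 + 37.2 = 77.7 m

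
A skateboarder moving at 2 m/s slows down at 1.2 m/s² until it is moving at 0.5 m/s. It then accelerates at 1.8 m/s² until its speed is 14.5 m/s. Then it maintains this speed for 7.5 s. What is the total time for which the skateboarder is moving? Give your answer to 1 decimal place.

Phase 1 (decelerating): v₀ = 2.00 m/s, a = -1.2 m/s².
v = v₀ + at → t = (0.5 − 2.00) / -1.2 = 1.25 s
v² = v₀² + 2aΔx → Δx = (0.5² − 2.00²)/(2·-1.2) = 1.56 m

Phase 2 (accelerating): v₀ = 0.500 m/s, a = 1.8 m/s².
v = v₀ + at → t = (14.5 − 0.500) / 1.8 = 7.78 s
v² = v₀² + 2aΔx → Δx = (14.5² − 0.500²)/(2·1.8) = 58.3 m

Phase 3 (constant speed): v₀ = 14.5 m/s, a = 0 m/s².
v = v₀ + at = 14.5 + (0)(7.5) = 14.5 m/s
Δx = v₀t + ½at² = 14.5·7.5 + 0.5·0·7.5² = 109 m
Total time = 1.25 + 7.78 + 7.50 = 16.5 s

16.5 s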